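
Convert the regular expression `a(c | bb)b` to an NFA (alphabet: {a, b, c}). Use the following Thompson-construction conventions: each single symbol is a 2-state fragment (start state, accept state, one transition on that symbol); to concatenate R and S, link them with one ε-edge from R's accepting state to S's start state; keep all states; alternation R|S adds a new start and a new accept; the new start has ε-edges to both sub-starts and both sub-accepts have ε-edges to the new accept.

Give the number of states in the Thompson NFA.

12

Bottom-up over the parse tree:
Each of the 5 symbol leaves contributes a 2-state fragment.
  bb → 4 states
  c | bb → 8 states
  a(c | bb)b → 12 states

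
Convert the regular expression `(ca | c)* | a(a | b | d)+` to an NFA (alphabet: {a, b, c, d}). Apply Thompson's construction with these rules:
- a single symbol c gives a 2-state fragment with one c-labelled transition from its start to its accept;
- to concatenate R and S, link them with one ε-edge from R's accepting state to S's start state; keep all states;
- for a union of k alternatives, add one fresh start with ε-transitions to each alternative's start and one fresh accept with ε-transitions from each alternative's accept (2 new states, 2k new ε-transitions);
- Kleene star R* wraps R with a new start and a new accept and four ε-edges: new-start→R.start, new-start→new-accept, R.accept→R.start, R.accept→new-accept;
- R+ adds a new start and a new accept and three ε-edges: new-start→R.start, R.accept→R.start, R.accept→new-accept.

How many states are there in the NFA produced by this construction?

Building bottom-up:
Each of the 7 symbol leaves contributes a 2-state fragment.
  ca → 4 states
  ca | c → 8 states
  (ca | c)* → 10 states
  a | b | d → 8 states
  (a | b | d)+ → 10 states
  a(a | b | d)+ → 12 states
  (ca | c)* | a(a | b | d)+ → 24 states

24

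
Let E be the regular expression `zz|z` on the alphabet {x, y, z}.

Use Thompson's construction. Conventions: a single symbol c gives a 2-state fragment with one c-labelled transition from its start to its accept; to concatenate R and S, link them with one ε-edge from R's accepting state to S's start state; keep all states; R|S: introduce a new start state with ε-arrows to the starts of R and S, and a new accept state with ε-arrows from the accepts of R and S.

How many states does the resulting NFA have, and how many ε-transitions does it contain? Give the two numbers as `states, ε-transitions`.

Recursing over subexpressions:
Each of the 3 symbol leaves contributes 2 states and 0 ε-transitions.
  zz — 4 states, 1 ε-transition
  zz|z — 8 states, 5 ε-transitions

8, 5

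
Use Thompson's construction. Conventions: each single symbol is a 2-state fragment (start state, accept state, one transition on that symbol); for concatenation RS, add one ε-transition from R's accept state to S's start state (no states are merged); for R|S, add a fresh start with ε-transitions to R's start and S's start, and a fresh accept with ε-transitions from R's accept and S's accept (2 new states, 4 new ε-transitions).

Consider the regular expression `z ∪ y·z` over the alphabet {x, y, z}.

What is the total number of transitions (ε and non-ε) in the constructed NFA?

8

Building bottom-up:
Each of the 3 symbol leaves contributes 1 transition (1 symbol, 0 ε).
  y·z → 3 transitions (2 symbol, 1 ε)
  z ∪ y·z → 8 transitions (3 symbol, 5 ε)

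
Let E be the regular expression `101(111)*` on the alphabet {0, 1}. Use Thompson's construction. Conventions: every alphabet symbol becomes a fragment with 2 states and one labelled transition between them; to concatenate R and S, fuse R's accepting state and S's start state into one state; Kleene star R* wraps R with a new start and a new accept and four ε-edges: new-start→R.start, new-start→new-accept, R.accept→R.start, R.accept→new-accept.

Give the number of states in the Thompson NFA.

9

Recursing over subexpressions:
Each of the 6 symbol leaves contributes a 2-state fragment.
  111 : 4 states
  (111)* : 6 states
  101(111)* : 9 states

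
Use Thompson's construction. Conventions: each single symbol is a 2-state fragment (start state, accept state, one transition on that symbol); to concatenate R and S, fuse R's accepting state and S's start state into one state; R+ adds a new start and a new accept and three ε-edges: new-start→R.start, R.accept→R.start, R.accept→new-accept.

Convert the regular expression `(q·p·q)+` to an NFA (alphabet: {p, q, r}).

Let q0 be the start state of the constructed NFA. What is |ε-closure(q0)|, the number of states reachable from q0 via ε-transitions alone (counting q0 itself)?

Work bottom-up. For each fragment F, track |ε-closure(F.start)| and whether F's accept lies in that closure (i.e. whether F accepts ε). A single-symbol fragment has closure size 1 and does not accept ε.
  q·p·q → same as the first factor's closure: C = 1
  (q·p·q)+ → C = 1 + 1 = 2 (the body doesn't accept ε, so the new accept is not reached)

2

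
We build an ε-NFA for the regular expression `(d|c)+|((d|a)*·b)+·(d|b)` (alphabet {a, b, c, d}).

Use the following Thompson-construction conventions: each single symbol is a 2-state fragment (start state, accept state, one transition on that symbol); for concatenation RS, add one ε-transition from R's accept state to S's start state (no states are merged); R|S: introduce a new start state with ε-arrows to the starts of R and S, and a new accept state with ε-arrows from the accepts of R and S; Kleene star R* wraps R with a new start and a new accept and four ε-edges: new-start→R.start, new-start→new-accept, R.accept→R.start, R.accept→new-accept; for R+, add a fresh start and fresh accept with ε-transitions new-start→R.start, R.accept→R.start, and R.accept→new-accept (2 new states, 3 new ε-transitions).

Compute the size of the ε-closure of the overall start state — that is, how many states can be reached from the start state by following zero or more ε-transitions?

12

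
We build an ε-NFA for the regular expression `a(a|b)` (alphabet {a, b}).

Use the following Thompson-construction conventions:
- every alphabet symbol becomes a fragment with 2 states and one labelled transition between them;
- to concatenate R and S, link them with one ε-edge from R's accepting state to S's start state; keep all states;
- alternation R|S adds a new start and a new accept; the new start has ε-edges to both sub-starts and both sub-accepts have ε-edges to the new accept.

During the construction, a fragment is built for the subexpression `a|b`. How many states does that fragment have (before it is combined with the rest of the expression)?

6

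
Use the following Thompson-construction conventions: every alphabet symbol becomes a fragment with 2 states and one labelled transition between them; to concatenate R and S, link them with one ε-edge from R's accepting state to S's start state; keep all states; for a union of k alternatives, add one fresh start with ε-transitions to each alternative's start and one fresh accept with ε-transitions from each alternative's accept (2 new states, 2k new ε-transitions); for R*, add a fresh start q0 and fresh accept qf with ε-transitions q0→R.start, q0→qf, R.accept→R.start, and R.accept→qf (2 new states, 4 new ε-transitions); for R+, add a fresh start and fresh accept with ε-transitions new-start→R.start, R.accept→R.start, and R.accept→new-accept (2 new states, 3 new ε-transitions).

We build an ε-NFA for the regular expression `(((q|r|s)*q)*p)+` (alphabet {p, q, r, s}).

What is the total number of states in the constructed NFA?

18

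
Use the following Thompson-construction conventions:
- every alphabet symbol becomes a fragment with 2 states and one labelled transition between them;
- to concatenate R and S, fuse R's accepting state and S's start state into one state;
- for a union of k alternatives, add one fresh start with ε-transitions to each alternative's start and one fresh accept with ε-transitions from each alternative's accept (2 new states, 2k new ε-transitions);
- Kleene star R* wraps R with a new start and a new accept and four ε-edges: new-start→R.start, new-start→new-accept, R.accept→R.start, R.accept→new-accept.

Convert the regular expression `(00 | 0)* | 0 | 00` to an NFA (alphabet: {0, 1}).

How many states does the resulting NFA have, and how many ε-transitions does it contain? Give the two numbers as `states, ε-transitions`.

By structural recursion:
Each of the 6 symbol leaves contributes 2 states and 0 ε-transitions.
  00 = 3 states, 0 ε-transitions
  00 | 0 = 7 states, 4 ε-transitions
  (00 | 0)* = 9 states, 8 ε-transitions
  00 = 3 states, 0 ε-transitions
  (00 | 0)* | 0 | 00 = 16 states, 14 ε-transitions

16, 14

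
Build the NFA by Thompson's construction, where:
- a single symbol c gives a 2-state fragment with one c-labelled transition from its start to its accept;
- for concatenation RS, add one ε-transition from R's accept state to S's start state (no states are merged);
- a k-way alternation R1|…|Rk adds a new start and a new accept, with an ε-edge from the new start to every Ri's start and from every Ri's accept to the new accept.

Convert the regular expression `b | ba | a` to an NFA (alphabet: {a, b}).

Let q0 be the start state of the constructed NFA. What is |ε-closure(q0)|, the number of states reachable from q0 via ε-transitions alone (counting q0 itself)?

4

Compute the ε-closure size of each fragment's start state recursively; a symbol fragment's start has no outgoing ε-edge, so its closure is just itself (size 1).
  ba : same as the first factor's closure: |closure| = 1
  b | ba | a : |closure| = 1 + 1 + 1 + 1 = 4 (the new accept is not ε-reachable since no branch accepts ε)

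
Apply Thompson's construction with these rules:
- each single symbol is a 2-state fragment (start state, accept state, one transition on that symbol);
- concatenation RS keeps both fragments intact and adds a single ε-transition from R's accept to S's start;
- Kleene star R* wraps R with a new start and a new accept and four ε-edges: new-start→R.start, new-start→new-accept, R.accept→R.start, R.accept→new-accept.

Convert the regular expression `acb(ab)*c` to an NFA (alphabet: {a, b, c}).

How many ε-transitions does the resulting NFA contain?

9

Per subexpression:
Each of the 6 symbol leaves contributes 0 ε-transitions.
  ab — 1 ε-transition
  (ab)* — 5 ε-transitions
  acb(ab)*c — 9 ε-transitions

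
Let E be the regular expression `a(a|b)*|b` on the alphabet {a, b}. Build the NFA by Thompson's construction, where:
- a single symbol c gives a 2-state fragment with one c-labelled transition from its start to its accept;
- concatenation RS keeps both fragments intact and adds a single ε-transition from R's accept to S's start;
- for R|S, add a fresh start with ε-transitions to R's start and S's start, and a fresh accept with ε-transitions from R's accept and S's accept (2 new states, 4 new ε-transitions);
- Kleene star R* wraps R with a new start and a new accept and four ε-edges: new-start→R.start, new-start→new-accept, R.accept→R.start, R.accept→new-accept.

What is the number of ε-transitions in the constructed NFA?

13

By structural recursion:
Each of the 4 symbol leaves contributes 0 ε-transitions.
  a|b : 4 ε-transitions
  (a|b)* : 8 ε-transitions
  a(a|b)* : 9 ε-transitions
  a(a|b)*|b : 13 ε-transitions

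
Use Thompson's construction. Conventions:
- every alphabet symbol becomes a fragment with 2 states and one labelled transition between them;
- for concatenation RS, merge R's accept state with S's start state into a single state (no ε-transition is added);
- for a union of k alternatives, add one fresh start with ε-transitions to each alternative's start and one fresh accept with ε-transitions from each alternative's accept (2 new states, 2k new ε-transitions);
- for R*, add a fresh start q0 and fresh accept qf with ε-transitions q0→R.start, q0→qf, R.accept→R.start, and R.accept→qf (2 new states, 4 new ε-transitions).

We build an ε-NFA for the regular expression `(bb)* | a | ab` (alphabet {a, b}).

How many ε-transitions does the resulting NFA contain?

10

Bottom-up over the parse tree:
Each of the 5 symbol leaves contributes 0 ε-transitions.
  bb : 0 ε-transitions
  (bb)* : 4 ε-transitions
  ab : 0 ε-transitions
  (bb)* | a | ab : 10 ε-transitions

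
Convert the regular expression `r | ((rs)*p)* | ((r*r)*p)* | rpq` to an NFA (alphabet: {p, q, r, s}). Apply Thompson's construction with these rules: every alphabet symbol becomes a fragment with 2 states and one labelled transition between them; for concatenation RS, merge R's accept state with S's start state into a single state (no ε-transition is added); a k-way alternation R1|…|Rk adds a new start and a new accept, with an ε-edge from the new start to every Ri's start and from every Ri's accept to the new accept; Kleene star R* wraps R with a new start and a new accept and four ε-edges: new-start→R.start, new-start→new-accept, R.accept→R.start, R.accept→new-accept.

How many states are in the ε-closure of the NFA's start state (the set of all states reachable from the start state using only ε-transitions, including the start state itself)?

16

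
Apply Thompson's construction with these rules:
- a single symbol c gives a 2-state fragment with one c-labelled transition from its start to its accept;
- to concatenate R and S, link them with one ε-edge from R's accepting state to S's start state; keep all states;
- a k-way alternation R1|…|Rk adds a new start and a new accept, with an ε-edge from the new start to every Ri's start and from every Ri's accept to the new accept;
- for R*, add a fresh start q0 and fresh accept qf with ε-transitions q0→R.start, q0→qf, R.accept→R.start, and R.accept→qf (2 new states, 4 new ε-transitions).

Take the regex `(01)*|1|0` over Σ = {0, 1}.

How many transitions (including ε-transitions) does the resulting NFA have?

15

Per subexpression:
Each of the 4 symbol leaves contributes 1 transition (1 symbol, 0 ε).
  01 — 3 transitions (2 symbol, 1 ε)
  (01)* — 7 transitions (2 symbol, 5 ε)
  (01)*|1|0 — 15 transitions (4 symbol, 11 ε)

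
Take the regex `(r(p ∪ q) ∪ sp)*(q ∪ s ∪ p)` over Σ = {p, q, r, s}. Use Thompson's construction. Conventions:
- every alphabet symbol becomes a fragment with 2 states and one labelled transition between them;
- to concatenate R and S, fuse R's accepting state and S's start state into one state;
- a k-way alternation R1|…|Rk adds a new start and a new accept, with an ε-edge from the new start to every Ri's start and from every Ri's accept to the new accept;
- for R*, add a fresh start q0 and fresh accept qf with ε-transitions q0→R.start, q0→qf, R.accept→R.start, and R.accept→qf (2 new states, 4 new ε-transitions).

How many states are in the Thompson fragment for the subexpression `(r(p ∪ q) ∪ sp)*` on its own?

Fragment for `(r(p ∪ q) ∪ sp)*`:
Each of the 5 symbol leaves contributes a 2-state fragment.
  p ∪ q — 6 states
  r(p ∪ q) — 7 states
  sp — 3 states
  r(p ∪ q) ∪ sp — 12 states
  (r(p ∪ q) ∪ sp)* — 14 states

14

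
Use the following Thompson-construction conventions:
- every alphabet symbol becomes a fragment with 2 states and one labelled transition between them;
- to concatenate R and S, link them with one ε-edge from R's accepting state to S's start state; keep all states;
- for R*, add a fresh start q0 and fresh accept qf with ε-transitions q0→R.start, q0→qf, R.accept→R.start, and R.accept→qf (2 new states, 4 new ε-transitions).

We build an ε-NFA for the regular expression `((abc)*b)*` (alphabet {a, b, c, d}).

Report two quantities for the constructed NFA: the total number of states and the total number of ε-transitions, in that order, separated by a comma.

Bottom-up over the parse tree:
Each of the 4 symbol leaves contributes 2 states and 0 ε-transitions.
  abc = 6 states, 2 ε-transitions
  (abc)* = 8 states, 6 ε-transitions
  (abc)*b = 10 states, 7 ε-transitions
  ((abc)*b)* = 12 states, 11 ε-transitions

12, 11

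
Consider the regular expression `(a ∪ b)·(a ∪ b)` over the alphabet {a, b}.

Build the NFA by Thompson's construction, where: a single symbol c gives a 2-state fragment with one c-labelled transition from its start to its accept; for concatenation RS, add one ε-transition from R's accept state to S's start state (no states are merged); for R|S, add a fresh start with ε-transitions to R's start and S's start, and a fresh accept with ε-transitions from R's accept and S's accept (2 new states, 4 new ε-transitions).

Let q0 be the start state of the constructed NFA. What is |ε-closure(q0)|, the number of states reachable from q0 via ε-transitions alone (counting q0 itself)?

Let C(F) = |ε-closure(F.start)| within fragment F, and note whether F accepts ε. Symbol fragments have C = 1 and do not accept ε. Then:
  a ∪ b — new start ε-reaches every alternative's start; none of them accept ε, so the new accept is not reached: |closure| = 1 + 1 + 1 = 3
  a ∪ b — |closure| = 1 + 1 + 1 = 3 (the new accept is not ε-reachable since no branch accepts ε)
  (a ∪ b)·(a ∪ b) — |closure| equals the left operand's closure size = 3 (its accept is not ε-reachable, so the closure stops there)

3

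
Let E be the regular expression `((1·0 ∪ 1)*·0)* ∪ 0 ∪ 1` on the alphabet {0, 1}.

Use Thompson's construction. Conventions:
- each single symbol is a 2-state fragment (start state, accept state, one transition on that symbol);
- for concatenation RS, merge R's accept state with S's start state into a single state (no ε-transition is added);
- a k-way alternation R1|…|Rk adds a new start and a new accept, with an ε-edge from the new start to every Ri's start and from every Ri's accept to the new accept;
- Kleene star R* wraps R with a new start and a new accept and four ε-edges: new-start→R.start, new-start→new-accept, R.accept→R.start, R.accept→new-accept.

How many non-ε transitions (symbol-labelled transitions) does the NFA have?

6

Building bottom-up:
Each of the 6 symbol leaves contributes exactly 1 symbol transition.
  1·0 = 2 symbol transitions
  1·0 ∪ 1 = 3 symbol transitions
  (1·0 ∪ 1)* = 3 symbol transitions
  (1·0 ∪ 1)*·0 = 4 symbol transitions
  ((1·0 ∪ 1)*·0)* = 4 symbol transitions
  ((1·0 ∪ 1)*·0)* ∪ 0 ∪ 1 = 6 symbol transitions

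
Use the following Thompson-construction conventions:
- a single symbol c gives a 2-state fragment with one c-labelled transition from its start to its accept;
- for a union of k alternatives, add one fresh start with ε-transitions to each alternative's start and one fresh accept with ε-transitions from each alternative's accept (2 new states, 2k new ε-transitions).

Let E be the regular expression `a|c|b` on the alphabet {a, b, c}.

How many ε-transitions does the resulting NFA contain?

6

Recursing over subexpressions:
Each of the 3 symbol leaves contributes 0 ε-transitions.
  a|c|b → 6 ε-transitions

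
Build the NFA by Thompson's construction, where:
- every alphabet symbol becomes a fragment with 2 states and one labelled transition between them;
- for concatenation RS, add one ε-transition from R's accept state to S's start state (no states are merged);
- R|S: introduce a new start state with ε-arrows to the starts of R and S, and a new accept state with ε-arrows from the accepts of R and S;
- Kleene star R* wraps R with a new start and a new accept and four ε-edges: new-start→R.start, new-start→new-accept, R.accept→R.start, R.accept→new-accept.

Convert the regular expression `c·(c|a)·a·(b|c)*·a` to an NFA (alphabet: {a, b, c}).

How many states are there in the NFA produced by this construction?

Per subexpression:
Each of the 7 symbol leaves contributes a 2-state fragment.
  c|a → 6 states
  b|c → 6 states
  (b|c)* → 8 states
  c·(c|a)·a·(b|c)*·a → 20 states

20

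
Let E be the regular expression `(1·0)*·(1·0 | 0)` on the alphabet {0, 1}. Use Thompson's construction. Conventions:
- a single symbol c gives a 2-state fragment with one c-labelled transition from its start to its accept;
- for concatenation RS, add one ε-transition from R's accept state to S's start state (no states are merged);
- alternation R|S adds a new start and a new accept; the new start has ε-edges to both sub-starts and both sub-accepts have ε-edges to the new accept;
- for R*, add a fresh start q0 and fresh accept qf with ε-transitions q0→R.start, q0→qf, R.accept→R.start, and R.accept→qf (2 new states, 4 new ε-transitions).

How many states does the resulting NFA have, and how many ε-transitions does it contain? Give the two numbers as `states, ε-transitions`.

14, 11

Recursing over subexpressions:
Each of the 5 symbol leaves contributes 2 states and 0 ε-transitions.
  1·0 = 4 states, 1 ε-transition
  (1·0)* = 6 states, 5 ε-transitions
  1·0 = 4 states, 1 ε-transition
  1·0 | 0 = 8 states, 5 ε-transitions
  (1·0)*·(1·0 | 0) = 14 states, 11 ε-transitions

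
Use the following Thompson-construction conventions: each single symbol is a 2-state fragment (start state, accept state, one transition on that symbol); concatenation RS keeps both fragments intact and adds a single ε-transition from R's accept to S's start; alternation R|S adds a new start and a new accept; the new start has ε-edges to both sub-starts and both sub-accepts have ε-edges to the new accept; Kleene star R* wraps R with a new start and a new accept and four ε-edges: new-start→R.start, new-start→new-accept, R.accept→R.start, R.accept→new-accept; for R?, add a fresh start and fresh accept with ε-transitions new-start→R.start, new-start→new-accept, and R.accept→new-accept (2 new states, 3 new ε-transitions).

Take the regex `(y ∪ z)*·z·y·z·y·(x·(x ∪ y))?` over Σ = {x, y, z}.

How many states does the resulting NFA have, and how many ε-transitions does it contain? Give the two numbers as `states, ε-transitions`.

26, 21

Recursing over subexpressions:
Each of the 9 symbol leaves contributes 2 states and 0 ε-transitions.
  y ∪ z = 6 states, 4 ε-transitions
  (y ∪ z)* = 8 states, 8 ε-transitions
  x ∪ y = 6 states, 4 ε-transitions
  x·(x ∪ y) = 8 states, 5 ε-transitions
  (x·(x ∪ y))? = 10 states, 8 ε-transitions
  (y ∪ z)*·z·y·z·y·(x·(x ∪ y))? = 26 states, 21 ε-transitions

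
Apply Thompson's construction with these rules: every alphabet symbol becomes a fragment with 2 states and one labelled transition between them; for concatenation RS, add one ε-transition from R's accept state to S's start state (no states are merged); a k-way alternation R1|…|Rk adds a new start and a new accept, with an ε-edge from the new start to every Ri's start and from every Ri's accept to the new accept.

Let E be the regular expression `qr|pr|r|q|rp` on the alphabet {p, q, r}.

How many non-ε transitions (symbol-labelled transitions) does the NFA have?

Per subexpression:
Each of the 8 symbol leaves contributes exactly 1 symbol transition.
  qr → 2 symbol transitions
  pr → 2 symbol transitions
  rp → 2 symbol transitions
  qr|pr|r|q|rp → 8 symbol transitions

8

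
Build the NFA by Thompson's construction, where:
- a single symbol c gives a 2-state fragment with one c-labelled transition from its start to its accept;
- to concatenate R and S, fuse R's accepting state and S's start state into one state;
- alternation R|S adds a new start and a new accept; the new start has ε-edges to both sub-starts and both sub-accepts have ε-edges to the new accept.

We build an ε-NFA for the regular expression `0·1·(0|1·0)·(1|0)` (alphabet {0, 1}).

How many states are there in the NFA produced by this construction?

14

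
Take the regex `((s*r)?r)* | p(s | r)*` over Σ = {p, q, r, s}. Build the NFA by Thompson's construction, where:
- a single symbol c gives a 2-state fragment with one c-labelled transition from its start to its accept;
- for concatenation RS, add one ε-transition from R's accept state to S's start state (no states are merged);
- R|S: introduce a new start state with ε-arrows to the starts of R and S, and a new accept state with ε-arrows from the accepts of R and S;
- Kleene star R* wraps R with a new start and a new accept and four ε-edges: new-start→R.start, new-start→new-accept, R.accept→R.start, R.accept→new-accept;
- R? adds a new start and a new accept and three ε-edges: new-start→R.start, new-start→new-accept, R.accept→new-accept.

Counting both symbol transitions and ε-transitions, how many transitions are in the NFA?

32

Building bottom-up:
Each of the 6 symbol leaves contributes 1 transition (1 symbol, 0 ε).
  s* — 5 transitions (1 symbol, 4 ε)
  s*r — 7 transitions (2 symbol, 5 ε)
  (s*r)? — 10 transitions (2 symbol, 8 ε)
  (s*r)?r — 12 transitions (3 symbol, 9 ε)
  ((s*r)?r)* — 16 transitions (3 symbol, 13 ε)
  s | r — 6 transitions (2 symbol, 4 ε)
  (s | r)* — 10 transitions (2 symbol, 8 ε)
  p(s | r)* — 12 transitions (3 symbol, 9 ε)
  ((s*r)?r)* | p(s | r)* — 32 transitions (6 symbol, 26 ε)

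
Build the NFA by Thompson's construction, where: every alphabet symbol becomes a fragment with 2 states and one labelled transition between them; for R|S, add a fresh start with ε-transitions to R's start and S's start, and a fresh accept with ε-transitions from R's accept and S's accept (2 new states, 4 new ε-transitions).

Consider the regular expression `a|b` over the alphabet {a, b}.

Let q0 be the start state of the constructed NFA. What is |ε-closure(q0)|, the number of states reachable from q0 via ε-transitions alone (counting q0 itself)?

Let C(F) = |ε-closure(F.start)| within fragment F, and note whether F accepts ε. Symbol fragments have C = 1 and do not accept ε. Then:
  a|b — new start ε-reaches every alternative's start; none of them accept ε, so the new accept is not reached: |ε-closure| = 1 + 1 + 1 = 3

3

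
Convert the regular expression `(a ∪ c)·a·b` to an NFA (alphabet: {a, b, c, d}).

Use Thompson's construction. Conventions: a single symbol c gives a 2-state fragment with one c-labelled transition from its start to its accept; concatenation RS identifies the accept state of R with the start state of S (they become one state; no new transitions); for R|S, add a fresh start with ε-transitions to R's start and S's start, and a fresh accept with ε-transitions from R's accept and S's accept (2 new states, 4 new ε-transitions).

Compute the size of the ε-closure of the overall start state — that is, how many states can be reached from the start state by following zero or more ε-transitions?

Compute the ε-closure size of each fragment's start state recursively; a symbol fragment's start has no outgoing ε-edge, so its closure is just itself (size 1).
  a ∪ c → new start ε-reaches every alternative's start; none of them accept ε, so the new accept is not reached: |closure| = 1 + 1 + 1 = 3
  (a ∪ c)·a·b → same as the first factor's closure: |closure| = 3

3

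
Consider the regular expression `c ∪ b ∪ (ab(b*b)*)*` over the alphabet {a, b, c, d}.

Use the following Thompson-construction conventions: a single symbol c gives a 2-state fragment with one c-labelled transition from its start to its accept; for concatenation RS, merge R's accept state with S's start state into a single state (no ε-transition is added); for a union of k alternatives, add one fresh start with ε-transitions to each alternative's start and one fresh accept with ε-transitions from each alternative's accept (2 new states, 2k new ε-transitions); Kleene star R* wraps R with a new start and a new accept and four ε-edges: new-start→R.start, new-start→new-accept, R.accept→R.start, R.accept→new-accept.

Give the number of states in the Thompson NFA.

By structural recursion:
Each of the 6 symbol leaves contributes a 2-state fragment.
  b* = 4 states
  b*b = 5 states
  (b*b)* = 7 states
  ab(b*b)* = 9 states
  (ab(b*b)*)* = 11 states
  c ∪ b ∪ (ab(b*b)*)* = 17 states

17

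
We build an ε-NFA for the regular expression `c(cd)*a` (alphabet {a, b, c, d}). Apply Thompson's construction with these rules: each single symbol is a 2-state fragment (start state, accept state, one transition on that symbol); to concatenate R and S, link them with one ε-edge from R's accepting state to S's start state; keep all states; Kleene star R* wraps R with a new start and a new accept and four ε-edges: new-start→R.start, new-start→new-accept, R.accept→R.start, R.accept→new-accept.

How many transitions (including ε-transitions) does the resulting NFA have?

By structural recursion:
Each of the 4 symbol leaves contributes 1 transition (1 symbol, 0 ε).
  cd = 3 transitions (2 symbol, 1 ε)
  (cd)* = 7 transitions (2 symbol, 5 ε)
  c(cd)*a = 11 transitions (4 symbol, 7 ε)

11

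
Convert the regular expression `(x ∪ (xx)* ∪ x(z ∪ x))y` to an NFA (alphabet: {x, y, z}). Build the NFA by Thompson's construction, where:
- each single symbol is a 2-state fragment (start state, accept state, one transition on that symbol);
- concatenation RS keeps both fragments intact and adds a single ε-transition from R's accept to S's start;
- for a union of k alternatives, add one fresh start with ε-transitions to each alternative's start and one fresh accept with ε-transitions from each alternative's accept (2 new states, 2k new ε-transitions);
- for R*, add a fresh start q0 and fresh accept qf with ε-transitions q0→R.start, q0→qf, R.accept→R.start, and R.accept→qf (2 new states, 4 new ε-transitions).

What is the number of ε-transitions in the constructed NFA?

Bottom-up over the parse tree:
Each of the 7 symbol leaves contributes 0 ε-transitions.
  xx = 1 ε-transition
  (xx)* = 5 ε-transitions
  z ∪ x = 4 ε-transitions
  x(z ∪ x) = 5 ε-transitions
  x ∪ (xx)* ∪ x(z ∪ x) = 16 ε-transitions
  (x ∪ (xx)* ∪ x(z ∪ x))y = 17 ε-transitions

17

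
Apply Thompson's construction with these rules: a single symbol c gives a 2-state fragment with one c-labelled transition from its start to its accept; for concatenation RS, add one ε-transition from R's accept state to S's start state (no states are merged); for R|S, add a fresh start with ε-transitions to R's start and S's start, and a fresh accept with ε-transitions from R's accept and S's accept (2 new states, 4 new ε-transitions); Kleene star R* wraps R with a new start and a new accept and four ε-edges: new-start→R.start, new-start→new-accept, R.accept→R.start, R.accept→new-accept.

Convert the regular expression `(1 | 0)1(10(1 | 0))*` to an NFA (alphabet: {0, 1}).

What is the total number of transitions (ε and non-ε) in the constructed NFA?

Per subexpression:
Each of the 7 symbol leaves contributes 1 transition (1 symbol, 0 ε).
  1 | 0 → 6 transitions (2 symbol, 4 ε)
  1 | 0 → 6 transitions (2 symbol, 4 ε)
  10(1 | 0) → 10 transitions (4 symbol, 6 ε)
  (10(1 | 0))* → 14 transitions (4 symbol, 10 ε)
  (1 | 0)1(10(1 | 0))* → 23 transitions (7 symbol, 16 ε)

23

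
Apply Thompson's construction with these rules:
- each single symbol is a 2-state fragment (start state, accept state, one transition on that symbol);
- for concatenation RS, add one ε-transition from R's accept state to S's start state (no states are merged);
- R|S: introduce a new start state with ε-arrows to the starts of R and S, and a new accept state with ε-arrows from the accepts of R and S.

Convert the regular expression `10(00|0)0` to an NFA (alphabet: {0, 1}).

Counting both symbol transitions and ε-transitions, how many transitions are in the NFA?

14

By structural recursion:
Each of the 6 symbol leaves contributes 1 transition (1 symbol, 0 ε).
  00 — 3 transitions (2 symbol, 1 ε)
  00|0 — 8 transitions (3 symbol, 5 ε)
  10(00|0)0 — 14 transitions (6 symbol, 8 ε)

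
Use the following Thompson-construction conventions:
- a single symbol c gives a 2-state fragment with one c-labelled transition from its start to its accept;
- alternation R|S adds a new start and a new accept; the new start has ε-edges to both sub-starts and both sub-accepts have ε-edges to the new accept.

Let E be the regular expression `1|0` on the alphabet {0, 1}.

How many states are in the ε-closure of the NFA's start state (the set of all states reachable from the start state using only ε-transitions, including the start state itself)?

3

Compute the ε-closure size of each fragment's start state recursively; a symbol fragment's start has no outgoing ε-edge, so its closure is just itself (size 1).
  1|0 — C = 1 + 1 + 1 = 3 (the new accept is not ε-reachable since no branch accepts ε)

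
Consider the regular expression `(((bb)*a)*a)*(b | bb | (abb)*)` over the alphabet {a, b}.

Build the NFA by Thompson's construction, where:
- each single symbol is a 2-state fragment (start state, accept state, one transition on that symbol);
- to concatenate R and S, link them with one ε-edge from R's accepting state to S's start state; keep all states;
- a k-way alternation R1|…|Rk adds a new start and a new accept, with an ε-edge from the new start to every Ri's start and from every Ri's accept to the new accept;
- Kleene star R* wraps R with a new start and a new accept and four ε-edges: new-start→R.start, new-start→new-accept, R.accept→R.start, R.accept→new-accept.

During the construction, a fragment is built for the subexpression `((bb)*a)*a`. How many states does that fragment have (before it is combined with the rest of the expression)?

12

Fragment for `((bb)*a)*a`:
Each of the 4 symbol leaves contributes a 2-state fragment.
  bb — 4 states
  (bb)* — 6 states
  (bb)*a — 8 states
  ((bb)*a)* — 10 states
  ((bb)*a)*a — 12 states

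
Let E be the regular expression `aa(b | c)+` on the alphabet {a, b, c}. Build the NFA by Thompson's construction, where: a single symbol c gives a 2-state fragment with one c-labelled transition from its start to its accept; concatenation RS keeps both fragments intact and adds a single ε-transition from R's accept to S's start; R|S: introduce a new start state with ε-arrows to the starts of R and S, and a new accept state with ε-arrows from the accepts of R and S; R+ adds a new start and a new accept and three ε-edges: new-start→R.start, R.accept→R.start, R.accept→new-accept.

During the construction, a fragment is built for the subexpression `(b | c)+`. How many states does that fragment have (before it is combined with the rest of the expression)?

Fragment for `(b | c)+`:
Each of the 2 symbol leaves contributes a 2-state fragment.
  b | c : 6 states
  (b | c)+ : 8 states

8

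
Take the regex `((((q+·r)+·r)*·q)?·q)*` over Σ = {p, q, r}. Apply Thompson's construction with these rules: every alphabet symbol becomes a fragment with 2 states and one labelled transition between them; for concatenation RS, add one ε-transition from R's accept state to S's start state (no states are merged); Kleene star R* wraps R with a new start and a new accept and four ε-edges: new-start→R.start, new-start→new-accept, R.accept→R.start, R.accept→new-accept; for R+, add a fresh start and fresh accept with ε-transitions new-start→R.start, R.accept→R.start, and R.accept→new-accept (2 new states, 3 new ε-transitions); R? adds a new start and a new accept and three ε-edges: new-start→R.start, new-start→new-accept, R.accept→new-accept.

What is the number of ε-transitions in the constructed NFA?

21

By structural recursion:
Each of the 5 symbol leaves contributes 0 ε-transitions.
  q+ = 3 ε-transitions
  q+·r = 4 ε-transitions
  (q+·r)+ = 7 ε-transitions
  (q+·r)+·r = 8 ε-transitions
  ((q+·r)+·r)* = 12 ε-transitions
  ((q+·r)+·r)*·q = 13 ε-transitions
  (((q+·r)+·r)*·q)? = 16 ε-transitions
  (((q+·r)+·r)*·q)?·q = 17 ε-transitions
  ((((q+·r)+·r)*·q)?·q)* = 21 ε-transitions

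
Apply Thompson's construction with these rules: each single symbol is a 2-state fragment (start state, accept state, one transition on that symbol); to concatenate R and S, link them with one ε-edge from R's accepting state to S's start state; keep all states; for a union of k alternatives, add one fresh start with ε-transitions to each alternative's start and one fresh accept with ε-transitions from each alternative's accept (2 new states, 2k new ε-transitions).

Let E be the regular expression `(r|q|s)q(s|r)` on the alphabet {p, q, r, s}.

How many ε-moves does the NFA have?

12

Bottom-up over the parse tree:
Each of the 6 symbol leaves contributes 0 ε-transitions.
  r|q|s : 6 ε-transitions
  s|r : 4 ε-transitions
  (r|q|s)q(s|r) : 12 ε-transitions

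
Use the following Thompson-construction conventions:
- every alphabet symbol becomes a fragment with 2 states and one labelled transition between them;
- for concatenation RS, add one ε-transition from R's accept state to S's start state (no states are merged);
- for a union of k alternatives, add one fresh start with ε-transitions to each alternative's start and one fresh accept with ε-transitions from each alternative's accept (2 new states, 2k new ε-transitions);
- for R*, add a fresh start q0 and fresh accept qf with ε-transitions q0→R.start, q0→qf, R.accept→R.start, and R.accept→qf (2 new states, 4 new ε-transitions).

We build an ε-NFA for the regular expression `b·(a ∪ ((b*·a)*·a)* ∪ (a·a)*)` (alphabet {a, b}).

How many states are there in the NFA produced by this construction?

24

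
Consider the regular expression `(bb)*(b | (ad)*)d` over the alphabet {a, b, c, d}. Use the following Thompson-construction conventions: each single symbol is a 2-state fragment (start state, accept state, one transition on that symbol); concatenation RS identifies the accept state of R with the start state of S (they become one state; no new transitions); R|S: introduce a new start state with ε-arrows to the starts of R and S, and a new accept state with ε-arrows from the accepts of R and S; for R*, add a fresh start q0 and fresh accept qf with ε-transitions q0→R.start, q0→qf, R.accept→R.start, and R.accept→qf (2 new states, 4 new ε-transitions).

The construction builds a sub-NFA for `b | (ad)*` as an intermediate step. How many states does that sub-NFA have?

9

Fragment for `b | (ad)*`:
Each of the 3 symbol leaves contributes a 2-state fragment.
  ad = 3 states
  (ad)* = 5 states
  b | (ad)* = 9 states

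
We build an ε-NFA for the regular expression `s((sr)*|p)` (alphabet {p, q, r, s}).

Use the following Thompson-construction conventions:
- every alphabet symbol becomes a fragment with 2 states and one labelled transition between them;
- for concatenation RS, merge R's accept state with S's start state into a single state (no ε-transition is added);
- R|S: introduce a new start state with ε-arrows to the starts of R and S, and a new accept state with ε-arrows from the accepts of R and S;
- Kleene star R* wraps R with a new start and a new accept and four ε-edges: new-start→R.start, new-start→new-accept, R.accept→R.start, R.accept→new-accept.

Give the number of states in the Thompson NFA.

10

Per subexpression:
Each of the 4 symbol leaves contributes a 2-state fragment.
  sr = 3 states
  (sr)* = 5 states
  (sr)*|p = 9 states
  s((sr)*|p) = 10 states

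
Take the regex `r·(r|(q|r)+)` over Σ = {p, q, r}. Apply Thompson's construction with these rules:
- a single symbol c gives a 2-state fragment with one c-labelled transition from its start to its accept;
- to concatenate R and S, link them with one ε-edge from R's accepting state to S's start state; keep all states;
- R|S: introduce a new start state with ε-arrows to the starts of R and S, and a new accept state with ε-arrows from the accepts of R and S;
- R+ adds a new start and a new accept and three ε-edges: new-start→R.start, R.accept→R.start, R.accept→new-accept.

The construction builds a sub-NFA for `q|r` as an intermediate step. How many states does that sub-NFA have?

Fragment for `q|r`:
Each of the 2 symbol leaves contributes a 2-state fragment.
  q|r → 6 states

6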